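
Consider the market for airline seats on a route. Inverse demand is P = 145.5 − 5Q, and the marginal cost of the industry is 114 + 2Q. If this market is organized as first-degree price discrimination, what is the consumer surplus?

Under first-degree price discrimination the firm charges each unit its demand price and produces up to where P = MC, i.e. Q = 4.5. Consumer surplus is zero; producer surplus equals total surplus.
CS = 0.

CS = 0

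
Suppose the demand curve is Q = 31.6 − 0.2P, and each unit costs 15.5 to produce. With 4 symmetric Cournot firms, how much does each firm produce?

q_i = 5.7

Inverting demand: P = 158 − 5Q.
Cournot with 4 identical firms: the symmetric best-response condition is 158 − 25q = 15.5. Each firm produces q = 5.7, total output Q = 22.8, price P = 44.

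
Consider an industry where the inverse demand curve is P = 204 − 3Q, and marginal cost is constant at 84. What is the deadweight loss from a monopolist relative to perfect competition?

DWL = 600

Competitive firms price at marginal cost: P = 84, giving Q = 40.
Monopoly sets MR = MC: 204 − 6Q = 84 ⇒ Q = 20, P = 204 − 3·20 = 144.
DWL is the triangle between Q = 20 and Q = 40: ½·(40 − 20)·(144 − 84) = 600.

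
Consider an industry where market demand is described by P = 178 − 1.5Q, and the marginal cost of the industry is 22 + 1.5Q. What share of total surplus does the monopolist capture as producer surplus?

PS/TS = 0.75

A monopolist chooses Q where MR = MC. MR = 178 − 3Q; setting this equal to 22 + 1.5Q gives Q = 104/3 and P = 126.
CS = ½·(178 − 126)·104/3 = 2704/3.
PS = P·Q − VC(Q) = 126·104/3 − (22·104/3 + ½·1.5·(104/3)²) = 2704.
Share captured = PS/TS = 2704/(10816/3) = 0.75.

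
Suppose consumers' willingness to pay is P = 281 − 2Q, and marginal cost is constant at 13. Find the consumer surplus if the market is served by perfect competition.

CS = 17956

Competitive firms price at marginal cost: P = 13, giving Q = 134.
CS = ½·(281 − 13)·134 = 17956.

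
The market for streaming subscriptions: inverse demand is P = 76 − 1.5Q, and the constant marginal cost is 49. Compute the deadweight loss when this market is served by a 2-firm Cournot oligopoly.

Competitive firms price at marginal cost: P = 49, giving Q = 18.
With 2 symmetric Cournot firms, each firm's FOC gives 76 − 4.5q = 49, so q = 6, Q = 2·6 = 12, and P = 58.
DWL is the triangle between Q = 12 and Q = 18: ½·(18 − 12)·(58 − 49) = 27.

DWL = 27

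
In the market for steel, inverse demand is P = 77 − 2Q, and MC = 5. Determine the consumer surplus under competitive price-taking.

Competitive firms price at marginal cost: P = 5, giving Q = 36.
CS = ½·(77 − 5)·36 = 1296.

CS = 1296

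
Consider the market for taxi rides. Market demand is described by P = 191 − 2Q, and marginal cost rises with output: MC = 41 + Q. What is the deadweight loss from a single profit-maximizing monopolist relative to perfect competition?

Under competition P = MC: 191 − 2Q = 41 + Q ⇒ Q = 50, P = 91.
Monopoly sets MR = MC: 191 − 4Q = 41 + Q ⇒ Q = 30, P = 191 − 2·30 = 131.
CS = ½·(191 − 91)·50 = 2500; PS = (91·50 − 41·50 − ½·1·50²) = 1250; TS = 3750.
CS = ½·(191 − 131)·30 = 900; PS = (131·30 − 41·30 − ½·1·30²) = 2250; TS = 3150.
DWL = 3750 − 3150 = 600.

DWL = 600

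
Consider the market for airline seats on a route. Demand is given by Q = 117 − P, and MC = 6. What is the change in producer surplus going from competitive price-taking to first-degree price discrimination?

Inverting demand: P = 117 − Q.
Perfect competition: P = MC = 6, so 117 − Q = 6 and Q = 111.
PS = (6 − 6)·111 = 0.
With perfect price discrimination, output is the efficient level Q = 111 (where demand meets MC), but every buyer pays their willingness to pay: CS = 0 and PS = total surplus.
PS = ½·(117 − 6)·111 = 6160.5.
Change in producer surplus: 6160.5 − 0 = 6160.5.

Producer surplus rises by 6160.5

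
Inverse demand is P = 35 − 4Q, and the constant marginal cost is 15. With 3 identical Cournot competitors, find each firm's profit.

π_i = 6.25

In a 3-firm Cournot equilibrium, symmetry and the first-order condition give q = (35 − 15)/(16) = 1.25. So Q = 3.75 and P = 20.
Each firm's profit = (20 − 15)·1.25 = 6.25.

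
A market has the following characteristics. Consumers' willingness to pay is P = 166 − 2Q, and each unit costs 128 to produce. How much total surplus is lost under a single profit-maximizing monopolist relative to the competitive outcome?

Under competition P = MC = 128, so Q = (166 − 128)/2 = 19.
Monopoly sets MR = MC: 166 − 4Q = 128 ⇒ Q = 9.5, P = 166 − 2·9.5 = 147.
DWL is the triangle between Q = 9.5 and Q = 19: ½·(19 − 9.5)·(147 − 128) = 90.25.

DWL = 90.25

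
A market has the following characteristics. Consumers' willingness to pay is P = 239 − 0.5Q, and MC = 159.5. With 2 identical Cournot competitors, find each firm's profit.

π_i = 1404.5

Cournot with 2 identical firms: the symmetric best-response condition is 239 − 1.5q = 159.5. Each firm produces q = 53, total output Q = 106, price P = 186.
Each firm's profit = (186 − 159.5)·53 = 1404.5.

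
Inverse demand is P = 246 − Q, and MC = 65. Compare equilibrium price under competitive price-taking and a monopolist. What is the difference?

Equilibrium price rises by 90.5

Competitive firms price at marginal cost: P = 65, giving Q = 181.
Monopoly sets MR = MC: 246 − 2Q = 65 ⇒ Q = 90.5, P = 246 − 90.5 = 155.5.
Change in equilibrium price: 155.5 − 65 = 90.5.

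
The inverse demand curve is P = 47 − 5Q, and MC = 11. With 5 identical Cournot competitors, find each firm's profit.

Cournot with 5 identical firms: the symmetric best-response condition is 47 − 30q = 11. Each firm produces q = 1.2, total output Q = 6, price P = 17.
Each firm's profit = (17 − 11)·1.2 = 7.2.

π_i = 7.2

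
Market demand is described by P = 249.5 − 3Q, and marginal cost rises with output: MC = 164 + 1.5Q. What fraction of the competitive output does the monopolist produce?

A monopolist chooses Q where MR = MC. MR = 249.5 − 6Q; setting this equal to 164 + 1.5Q gives Q = 11.4 and P = 215.3.
Under competition P = MC: 249.5 − 3Q = 164 + 1.5Q ⇒ Q = 19, P = 192.5.
Ratio Q_m/Q_c = 11.4/19 = 0.6.

Q_m/Q_c = 0.6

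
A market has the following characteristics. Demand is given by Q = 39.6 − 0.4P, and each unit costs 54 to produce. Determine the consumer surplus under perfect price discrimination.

Inverting demand: P = 99 − 2.5Q.
With perfect price discrimination, output is the efficient level Q = 18 (where demand meets MC), but every buyer pays their willingness to pay: CS = 0 and PS = total surplus.
CS = 0.

CS = 0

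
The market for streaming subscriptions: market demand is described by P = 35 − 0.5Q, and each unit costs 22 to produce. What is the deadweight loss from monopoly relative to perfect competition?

Perfect competition: P = MC = 22, so 35 − 0.5Q = 22 and Q = 26.
The monopolist equates marginal revenue to marginal cost: 35 − Q = 22, so Q = 13. From demand, P = 28.5.
DWL is the triangle between Q = 13 and Q = 26: ½·(26 − 13)·(28.5 − 22) = 42.25.

DWL = 42.25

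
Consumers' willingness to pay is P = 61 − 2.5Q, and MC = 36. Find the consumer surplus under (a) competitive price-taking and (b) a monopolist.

Competition: CS = 125; Monopoly: CS = 31.25

Perfect competition: P = MC = 36, so 61 − 2.5Q = 36 and Q = 10.
CS = ½·(61 − 36)·10 = 125.
The monopolist equates marginal revenue to marginal cost: 61 − 5Q = 36, so Q = 5. From demand, P = 48.5.
CS = ½·(61 − 48.5)·5 = 31.25.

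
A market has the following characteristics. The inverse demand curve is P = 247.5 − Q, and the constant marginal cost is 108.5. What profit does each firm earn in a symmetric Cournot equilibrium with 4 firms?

With 4 symmetric Cournot firms, each firm's FOC gives 247.5 − 5q = 108.5, so q = 27.8, Q = 4·27.8 = 111.2, and P = 136.3.
Each firm's profit = (136.3 − 108.5)·27.8 = 772.84.

π_i = 772.84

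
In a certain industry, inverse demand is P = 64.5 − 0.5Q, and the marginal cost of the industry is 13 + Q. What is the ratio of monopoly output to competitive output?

The monopolist equates marginal revenue to marginal cost: 64.5 − Q = 13 + Q, so Q = 25.75. From demand, P = 51.625.
Under competition P = MC: 64.5 − 0.5Q = 13 + Q ⇒ Q = 103/3, P = 142/3.
Ratio Q_m/Q_c = 25.75/(103/3) = 0.75.

Q_m/Q_c = 0.75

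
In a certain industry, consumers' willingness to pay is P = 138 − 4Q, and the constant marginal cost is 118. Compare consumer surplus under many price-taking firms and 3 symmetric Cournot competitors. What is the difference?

Competitive firms price at marginal cost: P = 118, giving Q = 5.
CS = ½·(138 − 118)·5 = 50.
In a 3-firm Cournot equilibrium, symmetry and the first-order condition give q = (138 − 118)/(16) = 1.25. So Q = 3.75 and P = 123.
CS = ½·(138 − 123)·3.75 = 28.125.
Change in consumer surplus: 28.125 − 50 = −21.875.

Consumer surplus falls by 21.875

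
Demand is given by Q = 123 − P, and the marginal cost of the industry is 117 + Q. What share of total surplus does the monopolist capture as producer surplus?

PS/TS = 0.75

Inverting demand: P = 123 − Q.
The monopolist equates marginal revenue to marginal cost: 123 − 2Q = 117 + Q, so Q = 2. From demand, P = 121.
CS = ½·(123 − 121)·2 = 2.
PS = P·Q − VC(Q) = 121·2 − (117·2 + ½·1·2²) = 6.
Share captured = PS/TS = 6/8 = 0.75.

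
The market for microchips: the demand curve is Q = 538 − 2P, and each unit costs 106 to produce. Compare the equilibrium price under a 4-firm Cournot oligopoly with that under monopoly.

Inverting demand: P = 269 − 0.5Q.
Cournot with 4 identical firms: the symmetric best-response condition is 269 − 2.5q = 106. Each firm produces q = 65.2, total output Q = 260.8, price P = 138.6.
Monopoly sets MR = MC: 269 − Q = 106 ⇒ Q = 163, P = 269 − 0.5·163 = 187.5.

Cournot: P = 138.6; Monopoly: P = 187.5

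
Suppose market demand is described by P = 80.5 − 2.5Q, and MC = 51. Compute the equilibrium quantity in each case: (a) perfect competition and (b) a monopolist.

Under competition P = MC = 51, so Q = (80.5 − 51)/2.5 = 11.8.
Monopoly sets MR = MC: 80.5 − 5Q = 51 ⇒ Q = 5.9, P = 80.5 − 2.5·5.9 = 65.75.

Competition: Q = 11.8; Monopoly: Q = 5.9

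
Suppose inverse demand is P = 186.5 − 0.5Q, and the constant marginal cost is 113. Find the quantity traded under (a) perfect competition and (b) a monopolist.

Perfect competition: P = MC = 113, so 186.5 − 0.5Q = 113 and Q = 147.
Monopoly sets MR = MC: 186.5 − Q = 113 ⇒ Q = 73.5, P = 186.5 − 0.5·73.5 = 149.75.

Competition: Q = 147; Monopoly: Q = 73.5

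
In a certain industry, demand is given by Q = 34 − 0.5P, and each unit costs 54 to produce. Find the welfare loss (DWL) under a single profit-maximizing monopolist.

DWL = 12.25

Inverting demand: P = 68 − 2Q.
Under competition P = MC = 54, so Q = (68 − 54)/2 = 7.
A monopolist chooses Q where MR = MC. MR = 68 − 4Q; setting this equal to 54 gives Q = 3.5 and P = 61.
DWL is the triangle between Q = 3.5 and Q = 7: ½·(7 − 3.5)·(61 − 54) = 12.25.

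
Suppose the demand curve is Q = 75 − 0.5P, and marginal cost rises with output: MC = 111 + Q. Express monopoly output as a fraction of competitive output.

Q_m/Q_c = 0.6

Inverting demand: P = 150 − 2Q.
A monopolist chooses Q where MR = MC. MR = 150 − 4Q; setting this equal to 111 + Q gives Q = 7.8 and P = 134.4.
Competitive equilibrium sets price equal to marginal cost: 150 − 2Q = 111 + Q, so Q = 13 and P = 124.
Ratio Q_m/Q_c = 7.8/13 = 0.6.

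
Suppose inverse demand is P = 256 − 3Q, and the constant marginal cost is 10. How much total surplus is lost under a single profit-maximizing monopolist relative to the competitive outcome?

DWL = 2521.5

Competitive firms price at marginal cost: P = 10, giving Q = 82.
The monopolist equates marginal revenue to marginal cost: 256 − 6Q = 10, so Q = 41. From demand, P = 133.
DWL is the triangle between Q = 41 and Q = 82: ½·(82 − 41)·(133 − 10) = 2521.5.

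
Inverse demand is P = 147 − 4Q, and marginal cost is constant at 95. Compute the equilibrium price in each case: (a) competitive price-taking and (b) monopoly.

Under competition P = MC = 95, so Q = (147 − 95)/4 = 13.
Monopoly sets MR = MC: 147 − 8Q = 95 ⇒ Q = 6.5, P = 147 − 4·6.5 = 121.

Competition: P = 95; Monopoly: P = 121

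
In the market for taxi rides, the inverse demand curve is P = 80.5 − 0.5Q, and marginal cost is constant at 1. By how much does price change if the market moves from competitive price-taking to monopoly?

P rises by 39.75

Perfect competition: P = MC = 1, so 80.5 − 0.5Q = 1 and Q = 159.
A monopolist chooses Q where MR = MC. MR = 80.5 − Q; setting this equal to 1 gives Q = 79.5 and P = 40.75.
Change in price: 40.75 − 1 = 39.75.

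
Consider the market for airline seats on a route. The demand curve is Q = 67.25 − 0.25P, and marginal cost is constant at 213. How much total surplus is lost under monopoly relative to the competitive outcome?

Inverting demand: P = 269 − 4Q.
Competitive firms price at marginal cost: P = 213, giving Q = 14.
The monopolist equates marginal revenue to marginal cost: 269 − 8Q = 213, so Q = 7. From demand, P = 241.
DWL is the triangle between Q = 7 and Q = 14: ½·(14 − 7)·(241 − 213) = 98.

DWL = 98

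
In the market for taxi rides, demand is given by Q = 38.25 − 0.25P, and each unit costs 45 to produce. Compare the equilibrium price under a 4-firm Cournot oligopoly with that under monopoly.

Cournot: P = 66.6; Monopoly: P = 99

Inverting demand: P = 153 − 4Q.
Cournot with 4 identical firms: the symmetric best-response condition is 153 − 20q = 45. Each firm produces q = 5.4, total output Q = 21.6, price P = 66.6.
A monopolist chooses Q where MR = MC. MR = 153 − 8Q; setting this equal to 45 gives Q = 13.5 and P = 99.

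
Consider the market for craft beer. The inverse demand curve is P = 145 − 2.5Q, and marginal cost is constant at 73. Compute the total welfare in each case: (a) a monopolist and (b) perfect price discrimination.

Monopoly: TS = 777.6; Perfect PD: TS = 1036.8

Monopoly sets MR = MC: 145 − 5Q = 73 ⇒ Q = 14.4, P = 145 − 2.5·14.4 = 109.
CS = ½·(145 − 109)·14.4 = 259.2; PS = (109 − 73)·14.4 = 518.4; TS = 777.6.
With perfect price discrimination, output is the efficient level Q = 28.8 (where demand meets MC), but every buyer pays their willingness to pay: CS = 0 and PS = total surplus.
TS = 1036.8 (equal to competitive TS).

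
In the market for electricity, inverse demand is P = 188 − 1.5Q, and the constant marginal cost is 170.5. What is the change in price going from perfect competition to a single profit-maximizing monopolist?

Perfect competition: P = MC = 170.5, so 188 − 1.5Q = 170.5 and Q = 35/3.
A monopolist chooses Q where MR = MC. MR = 188 − 3Q; setting this equal to 170.5 gives Q = 35/6 and P = 179.25.
Change in price: 179.25 − 170.5 = 8.75.

Price rises by 8.75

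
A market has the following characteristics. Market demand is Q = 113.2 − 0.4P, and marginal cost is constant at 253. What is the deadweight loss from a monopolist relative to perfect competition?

DWL = 45

Inverting demand: P = 283 − 2.5Q.
Perfect competition: P = MC = 253, so 283 − 2.5Q = 253 and Q = 12.
Monopoly sets MR = MC: 283 − 5Q = 253 ⇒ Q = 6, P = 283 − 2.5·6 = 268.
DWL is the triangle between Q = 6 and Q = 12: ½·(12 − 6)·(268 − 253) = 45.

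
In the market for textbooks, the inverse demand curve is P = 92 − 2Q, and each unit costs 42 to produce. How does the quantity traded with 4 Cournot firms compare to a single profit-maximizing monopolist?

Cournot: Q = 20; Monopoly: Q = 12.5

Cournot with 4 identical firms: the symmetric best-response condition is 92 − 10q = 42. Each firm produces q = 5, total output Q = 20, price P = 52.
Monopoly sets MR = MC: 92 − 4Q = 42 ⇒ Q = 12.5, P = 92 − 2·12.5 = 67.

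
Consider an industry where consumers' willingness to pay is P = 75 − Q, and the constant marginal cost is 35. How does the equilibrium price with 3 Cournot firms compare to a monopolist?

Cournot: P = 45; Monopoly: P = 55

With 3 symmetric Cournot firms, each firm's FOC gives 75 − 4q = 35, so q = 10, Q = 3·10 = 30, and P = 45.
A monopolist chooses Q where MR = MC. MR = 75 − 2Q; setting this equal to 35 gives Q = 20 and P = 55.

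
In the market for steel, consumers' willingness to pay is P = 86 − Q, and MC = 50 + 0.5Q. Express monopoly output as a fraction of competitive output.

Q_m/Q_c = 0.6

A monopolist chooses Q where MR = MC. MR = 86 − 2Q; setting this equal to 50 + 0.5Q gives Q = 14.4 and P = 71.6.
Competitive equilibrium sets price equal to marginal cost: 86 − Q = 50 + 0.5Q, so Q = 24 and P = 62.
Ratio Q_m/Q_c = 14.4/24 = 0.6.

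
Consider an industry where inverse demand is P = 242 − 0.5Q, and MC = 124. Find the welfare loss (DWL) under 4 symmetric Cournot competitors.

Under competition P = MC = 124, so Q = (242 − 124)/0.5 = 236.
Cournot with 4 identical firms: the symmetric best-response condition is 242 − 2.5q = 124. Each firm produces q = 47.2, total output Q = 188.8, price P = 147.6.
DWL is the triangle between Q = 188.8 and Q = 236: ½·(236 − 188.8)·(147.6 − 124) = 556.96.

DWL = 556.96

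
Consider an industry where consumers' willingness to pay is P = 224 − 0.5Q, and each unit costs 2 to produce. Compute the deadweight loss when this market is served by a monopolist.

DWL = 12321

Under competition P = MC = 2, so Q = (224 − 2)/0.5 = 444.
The monopolist equates marginal revenue to marginal cost: 224 − Q = 2, so Q = 222. From demand, P = 113.
DWL is the triangle between Q = 222 and Q = 444: ½·(444 − 222)·(113 − 2) = 12321.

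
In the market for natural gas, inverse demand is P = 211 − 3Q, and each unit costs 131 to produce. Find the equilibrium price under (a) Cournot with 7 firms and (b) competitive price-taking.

In a 7-firm Cournot equilibrium, symmetry and the first-order condition give q = (211 − 131)/(24) = 10/3. So Q = 70/3 and P = 141.
Competitive firms price at marginal cost: P = 131, giving Q = 80/3.

Cournot: P = 141; Competition: P = 131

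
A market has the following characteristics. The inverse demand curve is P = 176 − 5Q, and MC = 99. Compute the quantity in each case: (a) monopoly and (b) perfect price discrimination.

The monopolist equates marginal revenue to marginal cost: 176 − 10Q = 99, so Q = 7.7. From demand, P = 137.5.
With perfect price discrimination, output is the efficient level Q = 15.4 (where demand meets MC), but every buyer pays their willingness to pay: CS = 0 and PS = total surplus.

Monopoly: Q = 7.7; Perfect PD: Q = 15.4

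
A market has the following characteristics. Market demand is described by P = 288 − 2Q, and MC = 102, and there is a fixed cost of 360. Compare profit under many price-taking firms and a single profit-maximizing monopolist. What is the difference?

π rises by 4324.5

Under competition P = MC = 102, so Q = (288 − 102)/2 = 93.
Profit = (102 − 102)·93 − 360 = −360.
A monopolist chooses Q where MR = MC. MR = 288 − 4Q; setting this equal to 102 gives Q = 46.5 and P = 195.
Profit = (195 − 102)·46.5 − 360 = 3964.5.
Change in profit: 3964.5 − −360 = 4324.5.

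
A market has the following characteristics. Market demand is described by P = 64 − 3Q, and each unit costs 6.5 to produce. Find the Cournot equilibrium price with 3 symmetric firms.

P = 20.875

In a 3-firm Cournot equilibrium, symmetry and the first-order condition give q = (64 − 6.5)/(12) = 115/24. So Q = 14.375 and P = 20.875.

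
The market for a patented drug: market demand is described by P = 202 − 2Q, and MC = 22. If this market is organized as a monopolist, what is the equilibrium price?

P = 112

A monopolist chooses Q where MR = MC. MR = 202 − 4Q; setting this equal to 22 gives Q = 45 and P = 112.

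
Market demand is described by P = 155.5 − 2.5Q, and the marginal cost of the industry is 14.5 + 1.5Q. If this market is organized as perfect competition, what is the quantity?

Q = 35.25

Competitive equilibrium sets price equal to marginal cost: 155.5 − 2.5Q = 14.5 + 1.5Q, so Q = 35.25 and P = 67.375.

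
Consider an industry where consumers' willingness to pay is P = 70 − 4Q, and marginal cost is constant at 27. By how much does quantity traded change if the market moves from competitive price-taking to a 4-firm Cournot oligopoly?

Q falls by 2.15

Perfect competition: P = MC = 27, so 70 − 4Q = 27 and Q = 10.75.
Cournot with 4 identical firms: the symmetric best-response condition is 70 − 20q = 27. Each firm produces q = 2.15, total output Q = 8.6, price P = 35.6.
Change in quantity traded: 8.6 − 10.75 = −2.15.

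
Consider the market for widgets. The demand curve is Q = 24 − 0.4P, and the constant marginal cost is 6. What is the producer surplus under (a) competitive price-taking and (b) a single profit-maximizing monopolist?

Competition: PS = 0; Monopoly: PS = 291.6

Inverting demand: P = 60 − 2.5Q.
Under competition P = MC = 6, so Q = (60 − 6)/2.5 = 21.6.
PS = (6 − 6)·21.6 = 0.
The monopolist equates marginal revenue to marginal cost: 60 − 5Q = 6, so Q = 10.8. From demand, P = 33.
PS = (33 − 6)·10.8 = 291.6.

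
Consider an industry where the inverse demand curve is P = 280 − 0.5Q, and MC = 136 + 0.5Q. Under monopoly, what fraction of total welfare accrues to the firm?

PS/TS = 0.75

The monopolist equates marginal revenue to marginal cost: 280 − Q = 136 + 0.5Q, so Q = 96. From demand, P = 232.
CS = ½·(280 − 232)·96 = 2304.
PS = P·Q − VC(Q) = 232·96 − (136·96 + ½·0.5·96²) = 6912.
Share captured = PS/TS = 6912/9216 = 0.75.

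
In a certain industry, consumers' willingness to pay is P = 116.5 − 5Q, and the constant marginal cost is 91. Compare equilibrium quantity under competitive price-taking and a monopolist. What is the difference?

Equilibrium quantity falls by 2.55

Competitive firms price at marginal cost: P = 91, giving Q = 5.1.
The monopolist equates marginal revenue to marginal cost: 116.5 − 10Q = 91, so Q = 2.55. From demand, P = 103.75.
Change in equilibrium quantity: 2.55 − 5.1 = −2.55.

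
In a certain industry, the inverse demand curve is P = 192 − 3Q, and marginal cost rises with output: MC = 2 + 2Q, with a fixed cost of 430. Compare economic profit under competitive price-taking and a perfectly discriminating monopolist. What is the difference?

π rises by 2166

Under competition P = MC: 192 − 3Q = 2 + 2Q ⇒ Q = 38, P = 78.
Profit = 78·38 − (2·38 + ½·2·38²) − 430 = 1014.
Under first-degree price discrimination the firm charges each unit its demand price and produces up to where P = MC, i.e. Q = 38. Consumer surplus is zero; producer surplus equals total surplus.
PS equals the full surplus area, 3610. Profit = 3610 − 430 = 3180.
Change in economic profit: 3180 − 1014 = 2166.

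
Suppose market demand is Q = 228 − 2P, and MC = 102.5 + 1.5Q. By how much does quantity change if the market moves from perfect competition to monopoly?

Quantity falls by 1.15

Inverting demand: P = 114 − 0.5Q.
Under competition P = MC: 114 − 0.5Q = 102.5 + 1.5Q ⇒ Q = 5.75, P = 111.125.
Monopoly sets MR = MC: 114 − Q = 102.5 + 1.5Q ⇒ Q = 4.6, P = 114 − 0.5·4.6 = 111.7.
Change in quantity: 4.6 − 5.75 = −1.15.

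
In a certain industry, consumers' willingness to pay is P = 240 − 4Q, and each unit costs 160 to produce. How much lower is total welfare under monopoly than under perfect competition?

Under competition P = MC = 160, so Q = (240 − 160)/4 = 20.
CS = ½·(240 − 160)·20 = 800; PS = (160 − 160)·20 = 0; TS = 800.
A monopolist chooses Q where MR = MC. MR = 240 − 8Q; setting this equal to 160 gives Q = 10 and P = 200.
CS = ½·(240 − 200)·10 = 200; PS = (200 − 160)·10 = 400; TS = 600.
Change in total welfare: 600 − 800 = −200.

Total welfare falls by 200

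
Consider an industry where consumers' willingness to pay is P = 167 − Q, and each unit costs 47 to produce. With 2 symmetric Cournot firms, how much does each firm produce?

In a 2-firm Cournot equilibrium, symmetry and the first-order condition give q = (167 − 47)/(3) = 40. So Q = 80 and P = 87.

q_i = 40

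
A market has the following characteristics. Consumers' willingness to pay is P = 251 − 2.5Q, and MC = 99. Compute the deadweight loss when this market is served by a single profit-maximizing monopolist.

Perfect competition: P = MC = 99, so 251 − 2.5Q = 99 and Q = 60.8.
A monopolist chooses Q where MR = MC. MR = 251 − 5Q; setting this equal to 99 gives Q = 30.4 and P = 175.
DWL is the triangle between Q = 30.4 and Q = 60.8: ½·(60.8 − 30.4)·(175 − 99) = 1155.2.

DWL = 1155.2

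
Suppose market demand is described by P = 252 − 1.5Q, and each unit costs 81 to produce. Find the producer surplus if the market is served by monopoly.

PS = 4873.5

A monopolist chooses Q where MR = MC. MR = 252 − 3Q; setting this equal to 81 gives Q = 57 and P = 166.5.
PS = (166.5 − 81)·57 = 4873.5.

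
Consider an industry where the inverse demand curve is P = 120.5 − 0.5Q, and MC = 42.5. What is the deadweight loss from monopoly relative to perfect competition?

Competitive firms price at marginal cost: P = 42.5, giving Q = 156.
A monopolist chooses Q where MR = MC. MR = 120.5 − Q; setting this equal to 42.5 gives Q = 78 and P = 81.5.
DWL is the triangle between Q = 78 and Q = 156: ½·(156 − 78)·(81.5 − 42.5) = 1521.

DWL = 1521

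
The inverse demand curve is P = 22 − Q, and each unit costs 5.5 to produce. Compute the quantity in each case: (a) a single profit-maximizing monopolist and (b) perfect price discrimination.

A monopolist chooses Q where MR = MC. MR = 22 − 2Q; setting this equal to 5.5 gives Q = 8.25 and P = 13.75.
A perfectly discriminating monopolist sells every unit with P(Q) ≥ MC(Q), so output equals the competitive quantity Q = 16.5. Each buyer pays their reservation price, so CS = 0 and the firm captures all surplus.

Monopoly: Q = 8.25; Perfect PD: Q = 16.5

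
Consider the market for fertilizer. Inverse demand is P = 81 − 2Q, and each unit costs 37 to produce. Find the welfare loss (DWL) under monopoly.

Competitive firms price at marginal cost: P = 37, giving Q = 22.
The monopolist equates marginal revenue to marginal cost: 81 − 4Q = 37, so Q = 11. From demand, P = 59.
DWL is the triangle between Q = 11 and Q = 22: ½·(22 − 11)·(59 − 37) = 121.

DWL = 121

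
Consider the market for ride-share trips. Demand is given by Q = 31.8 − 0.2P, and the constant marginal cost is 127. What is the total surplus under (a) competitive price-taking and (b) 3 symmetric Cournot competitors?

Competition: TS = 102.4; Cournot: TS = 96

Inverting demand: P = 159 − 5Q.
Competitive firms price at marginal cost: P = 127, giving Q = 6.4.
CS = ½·(159 − 127)·6.4 = 102.4; PS = (127 − 127)·6.4 = 0; TS = 102.4.
In a 3-firm Cournot equilibrium, symmetry and the first-order condition give q = (159 − 127)/(20) = 1.6. So Q = 4.8 and P = 135.
CS = ½·(159 − 135)·4.8 = 57.6; PS = (135 − 127)·4.8 = 38.4; TS = 96.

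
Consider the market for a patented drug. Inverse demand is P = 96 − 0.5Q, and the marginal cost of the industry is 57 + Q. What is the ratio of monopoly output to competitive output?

Monopoly sets MR = MC: 96 − Q = 57 + Q ⇒ Q = 19.5, P = 96 − 0.5·19.5 = 86.25.
Under competition P = MC: 96 − 0.5Q = 57 + Q ⇒ Q = 26, P = 83.
Ratio Q_m/Q_c = 19.5/26 = 0.75.

Q_m/Q_c = 0.75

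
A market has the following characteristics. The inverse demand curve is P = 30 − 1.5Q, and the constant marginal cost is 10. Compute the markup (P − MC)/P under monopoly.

Lerner index = 0.5

Monopoly sets MR = MC: 30 − 3Q = 10 ⇒ Q = 20/3, P = 30 − 1.5·20/3 = 20.
Lerner index = (P − MC)/P = (20 − 10)/20 = 0.5.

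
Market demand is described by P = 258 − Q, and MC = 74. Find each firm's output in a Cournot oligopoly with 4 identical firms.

Cournot with 4 identical firms: the symmetric best-response condition is 258 − 5q = 74. Each firm produces q = 36.8, total output Q = 147.2, price P = 110.8.

q_i = 36.8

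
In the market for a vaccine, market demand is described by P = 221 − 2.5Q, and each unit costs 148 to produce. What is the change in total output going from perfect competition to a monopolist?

Competitive firms price at marginal cost: P = 148, giving Q = 29.2.
Monopoly sets MR = MC: 221 − 5Q = 148 ⇒ Q = 14.6, P = 221 − 2.5·14.6 = 184.5.
Change in total output: 14.6 − 29.2 = −14.6.

Total output falls by 14.6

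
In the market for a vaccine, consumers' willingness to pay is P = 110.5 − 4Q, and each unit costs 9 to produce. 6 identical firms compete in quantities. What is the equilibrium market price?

With 6 symmetric Cournot firms, each firm's FOC gives 110.5 − 28q = 9, so q = 3.625, Q = 6·3.625 = 21.75, and P = 23.5.

P = 23.5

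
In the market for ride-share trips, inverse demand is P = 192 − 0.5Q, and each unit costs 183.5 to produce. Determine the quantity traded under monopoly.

The monopolist equates marginal revenue to marginal cost: 192 − Q = 183.5, so Q = 8.5. From demand, P = 187.75.

Q = 8.5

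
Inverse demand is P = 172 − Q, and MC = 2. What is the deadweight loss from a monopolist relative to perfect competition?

DWL = 3612.5

Under competition P = MC = 2, so Q = (172 − 2)/1 = 170.
The monopolist equates marginal revenue to marginal cost: 172 − 2Q = 2, so Q = 85. From demand, P = 87.
DWL is the triangle between Q = 85 and Q = 170: ½·(170 − 85)·(87 − 2) = 3612.5.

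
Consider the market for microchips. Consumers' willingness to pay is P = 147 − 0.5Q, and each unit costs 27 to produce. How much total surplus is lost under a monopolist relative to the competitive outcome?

Perfect competition: P = MC = 27, so 147 − 0.5Q = 27 and Q = 240.
The monopolist equates marginal revenue to marginal cost: 147 − Q = 27, so Q = 120. From demand, P = 87.
DWL is the triangle between Q = 120 and Q = 240: ½·(240 − 120)·(87 − 27) = 3600.

DWL = 3600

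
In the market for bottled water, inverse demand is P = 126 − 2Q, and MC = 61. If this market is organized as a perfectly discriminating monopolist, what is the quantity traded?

Q = 32.5

A perfectly discriminating monopolist sells every unit with P(Q) ≥ MC(Q), so output equals the competitive quantity Q = 32.5. Each buyer pays their reservation price, so CS = 0 and the firm captures all surplus.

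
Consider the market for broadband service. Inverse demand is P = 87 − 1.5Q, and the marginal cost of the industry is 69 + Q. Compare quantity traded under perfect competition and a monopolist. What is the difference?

Under competition P = MC: 87 − 1.5Q = 69 + Q ⇒ Q = 7.2, P = 76.2.
The monopolist equates marginal revenue to marginal cost: 87 − 3Q = 69 + Q, so Q = 4.5. From demand, P = 80.25.
Change in quantity traded: 4.5 − 7.2 = −2.7.

Q falls by 2.7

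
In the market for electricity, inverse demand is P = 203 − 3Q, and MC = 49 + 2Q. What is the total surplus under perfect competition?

Competitive equilibrium sets price equal to marginal cost: 203 − 3Q = 49 + 2Q, so Q = 30.8 and P = 110.6.
CS = ½·(203 − 110.6)·30.8 = 1422.96; PS = (110.6·30.8 − 49·30.8 − ½·2·30.8²) = 948.64; TS = 2371.6.

TS = 2371.6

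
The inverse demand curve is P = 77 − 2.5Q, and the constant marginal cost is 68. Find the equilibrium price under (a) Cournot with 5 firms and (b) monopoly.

Cournot: P = 69.5; Monopoly: P = 72.5

In a 5-firm Cournot equilibrium, symmetry and the first-order condition give q = (77 − 68)/(15) = 0.6. So Q = 3 and P = 69.5.
A monopolist chooses Q where MR = MC. MR = 77 − 5Q; setting this equal to 68 gives Q = 1.8 and P = 72.5.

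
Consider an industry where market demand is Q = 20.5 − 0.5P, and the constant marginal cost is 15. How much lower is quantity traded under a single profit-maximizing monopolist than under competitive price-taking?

Q falls by 6.5

Inverting demand: P = 41 − 2Q.
Under competition P = MC = 15, so Q = (41 − 15)/2 = 13.
A monopolist chooses Q where MR = MC. MR = 41 − 4Q; setting this equal to 15 gives Q = 6.5 and P = 28.
Change in quantity traded: 6.5 − 13 = −6.5.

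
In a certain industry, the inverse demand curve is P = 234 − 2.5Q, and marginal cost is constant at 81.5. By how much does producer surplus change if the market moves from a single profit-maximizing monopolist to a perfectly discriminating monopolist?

The monopolist equates marginal revenue to marginal cost: 234 − 5Q = 81.5, so Q = 30.5. From demand, P = 157.75.
PS = (157.75 − 81.5)·30.5 = 2325.625.
Under first-degree price discrimination the firm charges each unit its demand price and produces up to where P = MC, i.e. Q = 61. Consumer surplus is zero; producer surplus equals total surplus.
PS = ½·(234 − 81.5)·61 = 4651.25.
Change in producer surplus: 4651.25 − 2325.625 = 2325.625.

PS rises by 2325.625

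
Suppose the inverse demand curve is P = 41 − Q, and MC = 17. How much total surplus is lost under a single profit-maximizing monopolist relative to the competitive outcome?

DWL = 72

Competitive firms price at marginal cost: P = 17, giving Q = 24.
The monopolist equates marginal revenue to marginal cost: 41 − 2Q = 17, so Q = 12. From demand, P = 29.
DWL is the triangle between Q = 12 and Q = 24: ½·(24 − 12)·(29 − 17) = 72.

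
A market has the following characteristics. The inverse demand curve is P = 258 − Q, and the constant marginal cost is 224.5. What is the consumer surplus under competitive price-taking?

CS = 561.125

Under competition P = MC = 224.5, so Q = (258 − 224.5)/1 = 33.5.
CS = ½·(258 − 224.5)·33.5 = 561.125.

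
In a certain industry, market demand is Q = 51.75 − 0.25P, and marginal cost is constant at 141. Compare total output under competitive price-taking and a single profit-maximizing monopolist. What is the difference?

Inverting demand: P = 207 − 4Q.
Perfect competition: P = MC = 141, so 207 − 4Q = 141 and Q = 16.5.
A monopolist chooses Q where MR = MC. MR = 207 − 8Q; setting this equal to 141 gives Q = 8.25 and P = 174.
Change in total output: 8.25 − 16.5 = −8.25.

Total output falls by 8.25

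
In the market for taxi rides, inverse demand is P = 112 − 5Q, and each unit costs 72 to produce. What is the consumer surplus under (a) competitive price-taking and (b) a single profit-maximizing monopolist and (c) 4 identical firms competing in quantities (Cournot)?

Competition: CS = 160; Monopoly: CS = 40; Cournot: CS = 102.4

Perfect competition: P = MC = 72, so 112 − 5Q = 72 and Q = 8.
CS = ½·(112 − 72)·8 = 160.
The monopolist equates marginal revenue to marginal cost: 112 − 10Q = 72, so Q = 4. From demand, P = 92.
CS = ½·(112 − 92)·4 = 40.
With 4 symmetric Cournot firms, each firm's FOC gives 112 − 25q = 72, so q = 1.6, Q = 4·1.6 = 6.4, and P = 80.
CS = ½·(112 − 80)·6.4 = 102.4.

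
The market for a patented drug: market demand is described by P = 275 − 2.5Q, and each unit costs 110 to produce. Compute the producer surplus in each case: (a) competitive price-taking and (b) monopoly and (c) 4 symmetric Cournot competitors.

Competition: PS = 0; Monopoly: PS = 2722.5; Cournot: PS = 1742.4

Perfect competition: P = MC = 110, so 275 − 2.5Q = 110 and Q = 66.
PS = (110 − 110)·66 = 0.
Monopoly sets MR = MC: 275 − 5Q = 110 ⇒ Q = 33, P = 275 − 2.5·33 = 192.5.
PS = (192.5 − 110)·33 = 2722.5.
In a 4-firm Cournot equilibrium, symmetry and the first-order condition give q = (275 − 110)/(12.5) = 13.2. So Q = 52.8 and P = 143.
PS = (143 − 110)·52.8 = 1742.4.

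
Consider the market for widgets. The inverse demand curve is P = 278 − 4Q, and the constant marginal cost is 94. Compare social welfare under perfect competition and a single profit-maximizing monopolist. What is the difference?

Competitive firms price at marginal cost: P = 94, giving Q = 46.
CS = ½·(278 − 94)·46 = 4232; PS = (94 − 94)·46 = 0; TS = 4232.
The monopolist equates marginal revenue to marginal cost: 278 − 8Q = 94, so Q = 23. From demand, P = 186.
CS = ½·(278 − 186)·23 = 1058; PS = (186 − 94)·23 = 2116; TS = 3174.
Change in social welfare: 3174 − 4232 = −1058.

Social welfare falls by 1058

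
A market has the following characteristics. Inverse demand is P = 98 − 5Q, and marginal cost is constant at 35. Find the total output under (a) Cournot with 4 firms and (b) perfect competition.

In a 4-firm Cournot equilibrium, symmetry and the first-order condition give q = (98 − 35)/(25) = 2.52. So Q = 10.08 and P = 47.6.
Competitive firms price at marginal cost: P = 35, giving Q = 12.6.

Cournot: Q = 10.08; Competition: Q = 12.6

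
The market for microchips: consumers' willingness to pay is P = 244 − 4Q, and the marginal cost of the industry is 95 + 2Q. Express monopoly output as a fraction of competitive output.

The monopolist equates marginal revenue to marginal cost: 244 − 8Q = 95 + 2Q, so Q = 14.9. From demand, P = 184.4.
Under competition P = MC: 244 − 4Q = 95 + 2Q ⇒ Q = 149/6, P = 434/3.
Ratio Q_m/Q_c = 14.9/(149/6) = 0.6.

Q_m/Q_c = 0.6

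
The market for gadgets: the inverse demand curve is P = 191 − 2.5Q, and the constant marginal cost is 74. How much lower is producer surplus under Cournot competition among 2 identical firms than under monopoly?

Monopoly sets MR = MC: 191 − 5Q = 74 ⇒ Q = 23.4, P = 191 − 2.5·23.4 = 132.5.
PS = (132.5 − 74)·23.4 = 1368.9.
Cournot with 2 identical firms: the symmetric best-response condition is 191 − 7.5q = 74. Each firm produces q = 15.6, total output Q = 31.2, price P = 113.
PS = (113 − 74)·31.2 = 1216.8.
Change in producer surplus: 1216.8 − 1368.9 = −152.1.

PS falls by 152.1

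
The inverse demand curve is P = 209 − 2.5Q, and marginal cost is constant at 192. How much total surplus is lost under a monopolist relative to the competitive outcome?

Perfect competition: P = MC = 192, so 209 − 2.5Q = 192 and Q = 6.8.
A monopolist chooses Q where MR = MC. MR = 209 − 5Q; setting this equal to 192 gives Q = 3.4 and P = 200.5.
DWL is the triangle between Q = 3.4 and Q = 6.8: ½·(6.8 − 3.4)·(200.5 − 192) = 14.45.

DWL = 14.45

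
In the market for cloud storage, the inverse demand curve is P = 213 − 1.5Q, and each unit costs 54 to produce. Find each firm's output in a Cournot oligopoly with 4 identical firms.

Cournot with 4 identical firms: the symmetric best-response condition is 213 − 7.5q = 54. Each firm produces q = 21.2, total output Q = 84.8, price P = 85.8.

q_i = 21.2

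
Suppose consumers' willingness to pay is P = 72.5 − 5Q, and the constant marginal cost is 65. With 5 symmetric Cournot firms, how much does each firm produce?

Cournot with 5 identical firms: the symmetric best-response condition is 72.5 − 30q = 65. Each firm produces q = 0.25, total output Q = 1.25, price P = 66.25.

q_i = 0.25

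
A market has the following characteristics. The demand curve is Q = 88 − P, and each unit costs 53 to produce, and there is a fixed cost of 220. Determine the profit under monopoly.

Inverting demand: P = 88 − Q.
A monopolist chooses Q where MR = MC. MR = 88 − 2Q; setting this equal to 53 gives Q = 17.5 and P = 70.5.
Profit = (70.5 − 53)·17.5 − 220 = 86.25.

Profit = 86.25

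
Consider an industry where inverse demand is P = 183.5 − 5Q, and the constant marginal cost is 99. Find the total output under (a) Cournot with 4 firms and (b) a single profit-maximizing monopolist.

In a 4-firm Cournot equilibrium, symmetry and the first-order condition give q = (183.5 − 99)/(25) = 3.38. So Q = 13.52 and P = 115.9.
Monopoly sets MR = MC: 183.5 − 10Q = 99 ⇒ Q = 8.45, P = 183.5 − 5·8.45 = 141.25.

Cournot: Q = 13.52; Monopoly: Q = 8.45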